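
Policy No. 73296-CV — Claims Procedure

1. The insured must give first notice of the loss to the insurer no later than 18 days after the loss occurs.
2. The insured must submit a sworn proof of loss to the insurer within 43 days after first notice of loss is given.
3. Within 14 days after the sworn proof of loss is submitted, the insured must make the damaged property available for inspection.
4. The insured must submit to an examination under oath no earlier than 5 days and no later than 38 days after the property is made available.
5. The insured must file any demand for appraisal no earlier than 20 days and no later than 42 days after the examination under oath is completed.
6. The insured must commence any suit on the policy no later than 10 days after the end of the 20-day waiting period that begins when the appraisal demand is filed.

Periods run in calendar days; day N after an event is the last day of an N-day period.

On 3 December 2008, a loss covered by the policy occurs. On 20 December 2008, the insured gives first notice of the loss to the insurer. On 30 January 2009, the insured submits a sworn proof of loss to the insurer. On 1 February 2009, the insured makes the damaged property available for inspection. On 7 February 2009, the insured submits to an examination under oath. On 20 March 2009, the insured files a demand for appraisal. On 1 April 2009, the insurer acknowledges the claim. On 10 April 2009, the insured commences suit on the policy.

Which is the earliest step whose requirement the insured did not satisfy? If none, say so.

None — every step was satisfied

(1) due by 3 December 2008 + 18 days = 21 December 2008; completed 20 December 2008, before the deadline.
(2) due by 20 December 2008 + 43 days = 1 February 2009; done 30 January 2009 — timely.
(3) due by 30 January 2009 + 14 days = 13 February 2009; completed 1 February 2009, before the deadline.
(4) the permitted window runs from 1 February 2009 + 5 = 6 February 2009 to 1 February 2009 + 38 = 11 March 2009; done 7 February 2009 — within the window.
(5) the permitted window runs from 7 February 2009 + 20 = 27 February 2009 to 7 February 2009 + 42 = 21 March 2009; done 20 March 2009, which is between those dates.
(6) due by 9 April 2009 + 10 days = 19 April 2009; 10 April 2009 is within that limit.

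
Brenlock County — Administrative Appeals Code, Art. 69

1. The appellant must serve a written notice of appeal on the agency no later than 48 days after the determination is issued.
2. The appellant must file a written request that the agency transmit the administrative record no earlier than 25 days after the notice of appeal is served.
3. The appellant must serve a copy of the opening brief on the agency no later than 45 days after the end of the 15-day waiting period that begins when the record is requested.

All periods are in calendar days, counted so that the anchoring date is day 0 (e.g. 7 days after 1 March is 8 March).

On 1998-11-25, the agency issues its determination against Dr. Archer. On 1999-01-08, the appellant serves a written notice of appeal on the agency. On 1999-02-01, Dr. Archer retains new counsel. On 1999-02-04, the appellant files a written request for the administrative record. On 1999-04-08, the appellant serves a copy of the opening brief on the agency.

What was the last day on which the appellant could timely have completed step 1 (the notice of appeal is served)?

1999-01-12

Step 1 runs from 1998-11-25, when the determination is issued. 48 days after 1998-11-25 is 1999-01-12.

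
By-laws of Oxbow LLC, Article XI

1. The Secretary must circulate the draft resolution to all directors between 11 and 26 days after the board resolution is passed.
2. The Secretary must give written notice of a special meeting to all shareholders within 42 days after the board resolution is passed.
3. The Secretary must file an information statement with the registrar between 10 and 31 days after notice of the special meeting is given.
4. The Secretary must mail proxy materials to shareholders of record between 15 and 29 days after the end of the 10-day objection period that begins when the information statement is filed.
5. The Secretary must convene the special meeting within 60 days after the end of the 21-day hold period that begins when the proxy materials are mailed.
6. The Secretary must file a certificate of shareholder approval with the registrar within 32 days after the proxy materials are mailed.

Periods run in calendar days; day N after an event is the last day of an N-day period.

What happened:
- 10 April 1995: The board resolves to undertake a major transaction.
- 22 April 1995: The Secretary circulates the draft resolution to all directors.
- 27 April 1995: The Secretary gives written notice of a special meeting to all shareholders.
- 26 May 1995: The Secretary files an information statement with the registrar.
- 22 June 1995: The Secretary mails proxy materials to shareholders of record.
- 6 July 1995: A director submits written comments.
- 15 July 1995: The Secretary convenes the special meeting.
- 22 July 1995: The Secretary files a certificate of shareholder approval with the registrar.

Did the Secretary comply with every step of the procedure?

Step 1: the window is 11–26 days after 10 April 1995 (when the board resolution is passed), so 21 April 1995 through 6 May 1995; 22 April 1995 falls inside that range.
Step 2: 42 days after 10 April 1995 (when the board resolution is passed) is 22 May 1995; done 27 April 1995 — timely.
Step 3: the window is 10–31 days after 27 April 1995 (when notice of the special meeting is given), so 7 May 1995 through 28 May 1995; done 26 May 1995 — within the window.
Step 4: the window is 15–29 days after 5 June 1995 (end of the 10-day objection period, which began when the information statement is filed on 26 May 1995), so 20 June 1995 through 4 July 1995; 22 June 1995 falls inside that range.
Step 5: 60 days after 13 July 1995 (end of the 21-day hold period, which began when the proxy materials are mailed on 22 June 1995) is 11 September 1995; completed 15 July 1995, before the deadline.
Step 6: 32 days after 22 June 1995 (when the proxy materials are mailed) is 24 July 1995; 22 July 1995 is within that limit.

Yes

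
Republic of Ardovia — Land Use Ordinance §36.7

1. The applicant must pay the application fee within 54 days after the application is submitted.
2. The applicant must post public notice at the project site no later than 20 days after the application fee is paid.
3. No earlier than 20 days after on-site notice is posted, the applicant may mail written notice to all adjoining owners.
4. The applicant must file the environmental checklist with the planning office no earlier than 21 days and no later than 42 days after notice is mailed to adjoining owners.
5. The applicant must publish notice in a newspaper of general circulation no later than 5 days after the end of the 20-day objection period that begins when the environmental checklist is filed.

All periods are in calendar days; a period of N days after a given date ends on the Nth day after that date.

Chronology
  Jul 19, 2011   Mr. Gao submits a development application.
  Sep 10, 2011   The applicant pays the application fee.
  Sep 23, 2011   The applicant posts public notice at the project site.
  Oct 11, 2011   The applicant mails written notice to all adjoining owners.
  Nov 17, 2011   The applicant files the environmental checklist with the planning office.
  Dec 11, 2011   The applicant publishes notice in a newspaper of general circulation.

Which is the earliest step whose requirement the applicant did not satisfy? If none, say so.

Step 3

Step 1: 54 days after Jul 19, 2011 (when the application is submitted) is Sep 11, 2011; Sep 10, 2011 is within that limit.
Step 2: 20 days after Sep 10, 2011 (when the application fee is paid) is Sep 30, 2011; done Sep 23, 2011 — timely.
Step 3: the earliest permitted date is 20 days after Sep 23, 2011 (when on-site notice is posted), i.e. Oct 13, 2011; Oct 11, 2011 is 2 days before the earliest permitted date.
The analysis stops there.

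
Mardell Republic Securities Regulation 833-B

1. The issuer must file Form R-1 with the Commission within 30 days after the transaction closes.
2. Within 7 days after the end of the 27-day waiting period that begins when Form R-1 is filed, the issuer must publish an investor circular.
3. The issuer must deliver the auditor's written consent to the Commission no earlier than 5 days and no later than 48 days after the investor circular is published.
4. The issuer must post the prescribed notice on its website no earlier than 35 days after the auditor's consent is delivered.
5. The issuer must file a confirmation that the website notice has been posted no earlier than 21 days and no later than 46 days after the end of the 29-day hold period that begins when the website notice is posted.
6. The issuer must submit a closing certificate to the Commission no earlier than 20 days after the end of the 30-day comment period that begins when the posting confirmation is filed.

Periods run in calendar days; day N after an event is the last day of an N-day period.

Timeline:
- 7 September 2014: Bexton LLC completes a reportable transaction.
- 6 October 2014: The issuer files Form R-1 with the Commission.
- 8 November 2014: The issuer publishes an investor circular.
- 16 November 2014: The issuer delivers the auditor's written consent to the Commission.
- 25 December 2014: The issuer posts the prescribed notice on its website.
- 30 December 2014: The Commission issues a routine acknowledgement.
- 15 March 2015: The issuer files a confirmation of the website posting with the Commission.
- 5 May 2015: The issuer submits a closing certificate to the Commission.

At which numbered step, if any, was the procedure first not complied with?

Step 1 — counting 30 days from 7 September 2014 (when the transaction closes) gives a deadline of 7 October 2014; done 6 October 2014 — timely.
Step 2 — counting 7 days from 2 November 2014 (end of the 27-day waiting period, which began when Form R-1 is filed on 6 October 2014) gives a deadline of 9 November 2014; done 8 November 2014 — timely.
Step 3 — 5 and 48 days from 8 November 2014 (when the investor circular is published) are 13 November 2014 and 26 December 2014 respectively; done 16 November 2014 — within the window.
Step 4 — must wait 35 days from 16 November 2014 (when the auditor's consent is delivered), so not before 21 December 2014; 25 December 2014 is on or after that date.
Step 5 — 21 and 46 days from 23 January 2015 (end of the 29-day hold period, which began when the website notice is posted on 25 December 2014) are 13 February 2015 and 10 March 2015 respectively; 15 March 2015 is 5 days past the end of the window.
Later steps need not be reached.

Step 5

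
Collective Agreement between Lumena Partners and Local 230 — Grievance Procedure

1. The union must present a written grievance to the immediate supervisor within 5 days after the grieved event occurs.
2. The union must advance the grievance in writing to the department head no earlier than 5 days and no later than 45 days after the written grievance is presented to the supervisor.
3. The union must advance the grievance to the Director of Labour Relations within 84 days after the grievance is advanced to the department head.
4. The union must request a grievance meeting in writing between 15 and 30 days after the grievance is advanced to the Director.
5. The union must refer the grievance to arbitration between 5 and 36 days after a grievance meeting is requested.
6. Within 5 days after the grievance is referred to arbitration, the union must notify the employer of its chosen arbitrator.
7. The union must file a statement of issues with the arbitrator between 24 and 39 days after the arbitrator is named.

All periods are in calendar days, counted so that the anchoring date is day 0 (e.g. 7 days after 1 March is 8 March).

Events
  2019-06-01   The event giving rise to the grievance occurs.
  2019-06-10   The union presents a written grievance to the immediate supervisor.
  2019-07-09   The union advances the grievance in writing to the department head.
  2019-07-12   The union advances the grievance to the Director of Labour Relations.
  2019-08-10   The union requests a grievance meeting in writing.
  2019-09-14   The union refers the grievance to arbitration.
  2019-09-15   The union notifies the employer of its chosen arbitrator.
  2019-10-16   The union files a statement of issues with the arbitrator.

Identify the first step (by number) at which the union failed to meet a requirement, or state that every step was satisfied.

Step 1: 5 days after 2019-06-01 (when the grieved event occurs) is 2019-06-06; done 2019-06-10 — 4 days late.
The analysis stops there.

Step 1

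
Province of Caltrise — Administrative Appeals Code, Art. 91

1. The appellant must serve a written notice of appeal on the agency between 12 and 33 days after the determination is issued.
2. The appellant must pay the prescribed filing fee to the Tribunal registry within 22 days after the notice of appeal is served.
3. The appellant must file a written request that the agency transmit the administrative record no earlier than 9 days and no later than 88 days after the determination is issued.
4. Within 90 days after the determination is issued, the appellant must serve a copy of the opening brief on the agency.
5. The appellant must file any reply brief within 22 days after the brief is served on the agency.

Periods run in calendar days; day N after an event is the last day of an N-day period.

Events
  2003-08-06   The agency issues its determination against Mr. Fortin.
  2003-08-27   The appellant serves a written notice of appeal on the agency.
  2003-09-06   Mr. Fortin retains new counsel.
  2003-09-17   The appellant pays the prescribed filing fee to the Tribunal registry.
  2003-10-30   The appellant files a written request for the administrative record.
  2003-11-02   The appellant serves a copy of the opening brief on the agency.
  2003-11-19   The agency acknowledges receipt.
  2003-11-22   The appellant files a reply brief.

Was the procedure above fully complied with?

Step 1 — 12 and 33 days from 2003-08-06 (when the determination is issued) are 2003-08-18 and 2003-09-08 respectively; 2003-08-27 falls inside that range.
Step 2 — counting 22 days from 2003-08-27 (when the notice of appeal is served) gives a deadline of 2003-09-18; completed 2003-09-17, before the deadline.
Step 3 — 9 and 88 days from 2003-08-06 (when the determination is issued) are 2003-08-15 and 2003-11-02 respectively; done 2003-10-30 — within the window.
Step 4 — counting 90 days from 2003-08-06 (when the determination is issued) gives a deadline of 2003-11-04; completed 2003-11-02, before the deadline.
Step 5 — counting 22 days from 2003-11-02 (when the brief is served on the agency) gives a deadline of 2003-11-24; 2003-11-22 is within that limit.

Yes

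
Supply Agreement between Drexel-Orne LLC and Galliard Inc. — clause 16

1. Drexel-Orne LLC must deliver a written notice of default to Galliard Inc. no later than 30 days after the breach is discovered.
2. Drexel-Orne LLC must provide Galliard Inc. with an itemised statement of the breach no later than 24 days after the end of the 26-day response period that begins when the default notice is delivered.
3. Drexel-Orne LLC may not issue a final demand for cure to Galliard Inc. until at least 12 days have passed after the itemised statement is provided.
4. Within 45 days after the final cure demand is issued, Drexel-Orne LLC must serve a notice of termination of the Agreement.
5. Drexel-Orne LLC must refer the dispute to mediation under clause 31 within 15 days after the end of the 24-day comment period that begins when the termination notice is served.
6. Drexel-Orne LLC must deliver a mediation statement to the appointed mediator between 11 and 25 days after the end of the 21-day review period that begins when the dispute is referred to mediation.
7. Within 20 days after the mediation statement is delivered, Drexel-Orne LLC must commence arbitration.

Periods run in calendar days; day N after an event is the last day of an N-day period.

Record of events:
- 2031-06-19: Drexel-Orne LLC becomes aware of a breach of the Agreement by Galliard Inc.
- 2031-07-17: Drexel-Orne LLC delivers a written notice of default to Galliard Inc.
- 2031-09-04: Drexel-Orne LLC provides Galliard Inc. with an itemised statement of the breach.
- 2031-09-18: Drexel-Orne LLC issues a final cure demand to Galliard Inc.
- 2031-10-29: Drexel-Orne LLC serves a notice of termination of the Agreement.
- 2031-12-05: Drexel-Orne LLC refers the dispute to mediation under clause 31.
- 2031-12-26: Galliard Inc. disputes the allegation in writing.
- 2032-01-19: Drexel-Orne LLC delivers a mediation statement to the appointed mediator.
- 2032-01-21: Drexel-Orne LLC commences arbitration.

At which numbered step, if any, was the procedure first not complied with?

(1) due by 2031-06-19 + 30 days = 2031-07-19; 2031-07-17 is within that limit.
(2) due by 2031-08-12 + 24 days = 2031-09-05; done 2031-09-04 — timely.
(3) permitted from 2031-09-04 + 12 days = 2031-09-16 onward; 2031-09-18 is on or after that date.
(4) due by 2031-09-18 + 45 days = 2031-11-02; done 2031-10-29 — timely.
(5) due by 2031-11-22 + 15 days = 2031-12-07; done 2031-12-05 — timely.
(6) the permitted window runs from 2031-12-26 + 11 = 2032-01-06 to 2031-12-26 + 25 = 2032-01-20; 2032-01-19 falls inside that range.
(7) due by 2032-01-19 + 20 days = 2032-02-08; done 2032-01-21 — timely.

None — every step was satisfied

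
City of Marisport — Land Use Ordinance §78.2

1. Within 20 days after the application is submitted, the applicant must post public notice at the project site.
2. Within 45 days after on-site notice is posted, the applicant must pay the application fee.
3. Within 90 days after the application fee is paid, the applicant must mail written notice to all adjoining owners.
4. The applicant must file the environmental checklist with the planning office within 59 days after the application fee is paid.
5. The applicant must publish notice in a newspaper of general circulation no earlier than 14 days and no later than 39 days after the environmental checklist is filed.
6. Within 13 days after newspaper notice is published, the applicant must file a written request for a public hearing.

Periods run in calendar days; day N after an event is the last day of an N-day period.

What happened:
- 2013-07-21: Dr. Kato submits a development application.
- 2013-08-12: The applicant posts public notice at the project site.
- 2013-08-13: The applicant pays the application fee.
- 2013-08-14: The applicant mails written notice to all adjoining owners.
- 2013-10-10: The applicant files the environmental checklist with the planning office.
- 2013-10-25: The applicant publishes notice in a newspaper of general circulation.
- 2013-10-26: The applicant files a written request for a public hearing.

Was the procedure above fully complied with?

Step 1 — counting 20 days from 2013-07-21 (when the application is submitted) gives a deadline of 2013-08-10; 2013-08-12 misses that deadline by 2 days.

No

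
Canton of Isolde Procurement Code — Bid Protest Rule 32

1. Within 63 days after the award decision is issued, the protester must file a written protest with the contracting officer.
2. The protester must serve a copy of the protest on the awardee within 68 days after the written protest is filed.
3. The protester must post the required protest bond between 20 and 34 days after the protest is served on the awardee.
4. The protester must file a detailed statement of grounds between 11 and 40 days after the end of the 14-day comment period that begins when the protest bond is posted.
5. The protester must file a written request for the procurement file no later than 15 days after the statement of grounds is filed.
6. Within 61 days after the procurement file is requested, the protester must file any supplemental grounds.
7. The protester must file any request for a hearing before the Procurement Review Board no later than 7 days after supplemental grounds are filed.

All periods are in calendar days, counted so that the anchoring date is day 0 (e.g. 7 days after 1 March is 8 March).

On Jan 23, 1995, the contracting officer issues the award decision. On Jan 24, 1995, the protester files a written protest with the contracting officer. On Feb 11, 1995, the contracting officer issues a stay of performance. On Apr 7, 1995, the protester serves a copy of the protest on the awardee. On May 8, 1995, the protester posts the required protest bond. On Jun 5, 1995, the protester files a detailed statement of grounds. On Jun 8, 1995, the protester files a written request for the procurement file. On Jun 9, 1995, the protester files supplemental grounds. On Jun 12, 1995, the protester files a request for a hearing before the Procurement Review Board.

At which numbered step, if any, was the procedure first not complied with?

Step 2

(1) due by Jan 23, 1995 + 63 days = Mar 27, 1995; Jan 24, 1995 is within that limit.
(2) due by Jan 24, 1995 + 68 days = Apr 2, 1995; Apr 7, 1995 misses that deadline by 5 days.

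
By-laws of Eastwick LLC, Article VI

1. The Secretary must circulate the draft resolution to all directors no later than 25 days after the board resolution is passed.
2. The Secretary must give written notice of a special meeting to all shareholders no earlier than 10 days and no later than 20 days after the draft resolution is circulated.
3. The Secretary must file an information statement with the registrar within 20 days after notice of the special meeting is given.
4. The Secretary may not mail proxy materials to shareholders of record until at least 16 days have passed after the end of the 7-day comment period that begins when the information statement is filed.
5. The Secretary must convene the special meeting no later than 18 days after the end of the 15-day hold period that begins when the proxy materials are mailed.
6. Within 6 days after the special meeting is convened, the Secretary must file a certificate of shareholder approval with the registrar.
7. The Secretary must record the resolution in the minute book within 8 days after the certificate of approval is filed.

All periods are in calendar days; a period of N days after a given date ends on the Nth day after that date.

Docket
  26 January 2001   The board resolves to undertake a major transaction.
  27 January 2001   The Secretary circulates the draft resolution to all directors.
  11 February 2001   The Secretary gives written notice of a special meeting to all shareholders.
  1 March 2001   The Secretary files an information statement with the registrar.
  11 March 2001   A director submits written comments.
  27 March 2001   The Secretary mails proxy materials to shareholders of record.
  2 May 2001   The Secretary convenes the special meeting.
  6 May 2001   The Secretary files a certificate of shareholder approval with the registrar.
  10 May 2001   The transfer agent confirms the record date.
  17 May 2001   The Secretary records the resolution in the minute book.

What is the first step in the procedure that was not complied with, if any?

(1) due by 26 January 2001 + 25 days = 20 February 2001; done 27 January 2001 — timely.
(2) the permitted window runs from 27 January 2001 + 10 = 6 February 2001 to 27 January 2001 + 20 = 16 February 2001; 11 February 2001 falls inside that range.
(3) due by 11 February 2001 + 20 days = 3 March 2001; done 1 March 2001 — timely.
(4) permitted from 8 March 2001 + 16 days = 24 March 2001 onward; done 27 March 2001, after the minimum wait.
(5) due by 11 April 2001 + 18 days = 29 April 2001; 2 May 2001 misses that deadline by 3 days.

Step 5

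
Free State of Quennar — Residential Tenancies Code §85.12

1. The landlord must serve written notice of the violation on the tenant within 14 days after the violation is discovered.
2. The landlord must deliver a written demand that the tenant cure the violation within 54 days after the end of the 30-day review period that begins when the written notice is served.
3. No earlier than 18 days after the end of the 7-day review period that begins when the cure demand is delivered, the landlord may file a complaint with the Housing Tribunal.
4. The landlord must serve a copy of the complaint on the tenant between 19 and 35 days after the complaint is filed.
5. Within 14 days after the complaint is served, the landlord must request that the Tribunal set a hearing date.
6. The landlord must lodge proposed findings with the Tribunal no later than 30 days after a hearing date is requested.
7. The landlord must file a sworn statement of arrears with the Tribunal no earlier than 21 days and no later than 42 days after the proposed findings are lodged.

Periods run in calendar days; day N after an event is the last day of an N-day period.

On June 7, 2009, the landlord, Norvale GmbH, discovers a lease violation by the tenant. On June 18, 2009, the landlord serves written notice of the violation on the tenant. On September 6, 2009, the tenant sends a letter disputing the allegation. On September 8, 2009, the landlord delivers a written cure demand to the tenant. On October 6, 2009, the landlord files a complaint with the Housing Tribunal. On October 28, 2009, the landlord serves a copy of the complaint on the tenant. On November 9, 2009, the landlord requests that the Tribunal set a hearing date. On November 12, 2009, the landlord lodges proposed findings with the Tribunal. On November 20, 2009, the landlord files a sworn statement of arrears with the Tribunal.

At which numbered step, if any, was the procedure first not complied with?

Step 7

(1) due by June 7, 2009 + 14 days = June 21, 2009; June 18, 2009 is within that limit.
(2) due by July 18, 2009 + 54 days = September 10, 2009; completed September 8, 2009, before the deadline.
(3) permitted from September 15, 2009 + 18 days = October 3, 2009 onward; done October 6, 2009, after the minimum wait.
(4) the permitted window runs from October 6, 2009 + 19 = October 25, 2009 to October 6, 2009 + 35 = November 10, 2009; done October 28, 2009, which is between those dates.
(5) due by October 28, 2009 + 14 days = November 11, 2009; completed November 9, 2009, before the deadline.
(6) due by November 9, 2009 + 30 days = December 9, 2009; done November 12, 2009 — timely.
(7) the permitted window runs from November 12, 2009 + 21 = December 3, 2009 to November 12, 2009 + 42 = December 24, 2009; November 20, 2009 is 13 days too early.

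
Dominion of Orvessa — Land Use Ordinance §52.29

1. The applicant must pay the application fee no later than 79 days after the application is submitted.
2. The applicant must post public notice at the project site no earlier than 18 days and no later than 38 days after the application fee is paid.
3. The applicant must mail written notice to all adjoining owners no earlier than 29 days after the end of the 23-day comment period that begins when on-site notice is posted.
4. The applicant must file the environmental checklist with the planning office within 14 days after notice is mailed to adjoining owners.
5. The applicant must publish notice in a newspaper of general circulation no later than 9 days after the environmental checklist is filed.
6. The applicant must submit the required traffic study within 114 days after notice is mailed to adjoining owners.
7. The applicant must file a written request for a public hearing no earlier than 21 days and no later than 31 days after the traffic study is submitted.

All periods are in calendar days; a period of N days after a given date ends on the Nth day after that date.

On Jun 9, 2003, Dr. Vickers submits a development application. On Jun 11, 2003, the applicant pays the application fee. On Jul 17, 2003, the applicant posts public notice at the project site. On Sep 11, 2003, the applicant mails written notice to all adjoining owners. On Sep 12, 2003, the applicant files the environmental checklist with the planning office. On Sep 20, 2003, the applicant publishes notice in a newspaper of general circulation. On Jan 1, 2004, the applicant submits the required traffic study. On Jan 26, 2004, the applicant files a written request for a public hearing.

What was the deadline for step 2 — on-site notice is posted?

Step 2 runs from Jun 11, 2003, when the application fee is paid. The window is 18–38 days after Jun 11, 2003; it closes on Jul 19, 2003.

Jul 19, 2003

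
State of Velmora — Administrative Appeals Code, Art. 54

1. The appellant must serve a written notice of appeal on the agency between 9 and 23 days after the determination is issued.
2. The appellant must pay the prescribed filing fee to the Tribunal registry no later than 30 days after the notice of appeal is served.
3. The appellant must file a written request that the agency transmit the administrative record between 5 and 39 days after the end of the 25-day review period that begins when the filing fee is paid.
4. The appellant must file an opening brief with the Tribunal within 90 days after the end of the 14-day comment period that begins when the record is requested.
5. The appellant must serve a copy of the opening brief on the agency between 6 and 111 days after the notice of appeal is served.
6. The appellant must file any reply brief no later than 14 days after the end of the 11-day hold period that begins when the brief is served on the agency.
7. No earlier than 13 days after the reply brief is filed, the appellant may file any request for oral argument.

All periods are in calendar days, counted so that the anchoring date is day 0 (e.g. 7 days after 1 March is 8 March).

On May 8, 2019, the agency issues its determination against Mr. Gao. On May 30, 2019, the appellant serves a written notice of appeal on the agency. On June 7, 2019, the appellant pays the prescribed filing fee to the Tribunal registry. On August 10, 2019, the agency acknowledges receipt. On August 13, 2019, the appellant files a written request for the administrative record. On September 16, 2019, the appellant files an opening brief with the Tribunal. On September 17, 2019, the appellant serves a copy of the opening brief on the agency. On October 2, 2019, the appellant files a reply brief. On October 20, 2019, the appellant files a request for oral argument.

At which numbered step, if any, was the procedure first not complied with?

Step 1 — 9 and 23 days from May 8, 2019 (when the determination is issued) are May 17, 2019 and May 31, 2019 respectively; May 30, 2019 falls inside that range.
Step 2 — counting 30 days from May 30, 2019 (when the notice of appeal is served) gives a deadline of June 29, 2019; completed June 7, 2019, before the deadline.
Step 3 — 5 and 39 days from July 2, 2019 (end of the 25-day review period, which began when the filing fee is paid on June 7, 2019) are July 7, 2019 and August 10, 2019 respectively; done August 13, 2019 — 3 days after the window closed.
No need to go further; step 3 was not satisfied.

Step 3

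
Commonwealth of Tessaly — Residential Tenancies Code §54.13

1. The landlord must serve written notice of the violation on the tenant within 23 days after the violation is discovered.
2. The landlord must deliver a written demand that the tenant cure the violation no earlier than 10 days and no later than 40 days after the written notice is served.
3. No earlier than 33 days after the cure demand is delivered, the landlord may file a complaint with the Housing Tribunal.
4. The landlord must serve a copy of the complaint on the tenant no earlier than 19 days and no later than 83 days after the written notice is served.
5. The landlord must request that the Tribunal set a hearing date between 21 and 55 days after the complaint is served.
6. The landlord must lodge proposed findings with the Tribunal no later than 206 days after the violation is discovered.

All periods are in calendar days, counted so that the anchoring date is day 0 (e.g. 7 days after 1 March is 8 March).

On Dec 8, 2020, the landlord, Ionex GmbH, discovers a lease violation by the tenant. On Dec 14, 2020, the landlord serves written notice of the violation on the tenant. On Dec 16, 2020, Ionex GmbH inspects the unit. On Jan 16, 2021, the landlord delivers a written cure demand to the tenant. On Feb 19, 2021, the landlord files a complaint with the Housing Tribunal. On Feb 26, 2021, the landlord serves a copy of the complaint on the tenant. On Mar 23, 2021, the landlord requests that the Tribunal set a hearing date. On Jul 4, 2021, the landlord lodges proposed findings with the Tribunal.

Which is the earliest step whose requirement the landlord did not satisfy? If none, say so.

Step 6

(1) due by Dec 8, 2020 + 23 days = Dec 31, 2020; Dec 14, 2020 is within that limit.
(2) the permitted window runs from Dec 14, 2020 + 10 = Dec 24, 2020 to Dec 14, 2020 + 40 = Jan 23, 2021; Jan 16, 2021 falls inside that range.
(3) permitted from Jan 16, 2021 + 33 days = Feb 18, 2021 onward; done Feb 19, 2021 — permitted.
(4) the permitted window runs from Dec 14, 2020 + 19 = Jan 2, 2021 to Dec 14, 2020 + 83 = Mar 7, 2021; done Feb 26, 2021, which is between those dates.
(5) the permitted window runs from Feb 26, 2021 + 21 = Mar 19, 2021 to Feb 26, 2021 + 55 = Apr 22, 2021; Mar 23, 2021 falls inside that range.
(6) due by Dec 8, 2020 + 206 days = Jul 2, 2021; done Jul 4, 2021 — 2 days late.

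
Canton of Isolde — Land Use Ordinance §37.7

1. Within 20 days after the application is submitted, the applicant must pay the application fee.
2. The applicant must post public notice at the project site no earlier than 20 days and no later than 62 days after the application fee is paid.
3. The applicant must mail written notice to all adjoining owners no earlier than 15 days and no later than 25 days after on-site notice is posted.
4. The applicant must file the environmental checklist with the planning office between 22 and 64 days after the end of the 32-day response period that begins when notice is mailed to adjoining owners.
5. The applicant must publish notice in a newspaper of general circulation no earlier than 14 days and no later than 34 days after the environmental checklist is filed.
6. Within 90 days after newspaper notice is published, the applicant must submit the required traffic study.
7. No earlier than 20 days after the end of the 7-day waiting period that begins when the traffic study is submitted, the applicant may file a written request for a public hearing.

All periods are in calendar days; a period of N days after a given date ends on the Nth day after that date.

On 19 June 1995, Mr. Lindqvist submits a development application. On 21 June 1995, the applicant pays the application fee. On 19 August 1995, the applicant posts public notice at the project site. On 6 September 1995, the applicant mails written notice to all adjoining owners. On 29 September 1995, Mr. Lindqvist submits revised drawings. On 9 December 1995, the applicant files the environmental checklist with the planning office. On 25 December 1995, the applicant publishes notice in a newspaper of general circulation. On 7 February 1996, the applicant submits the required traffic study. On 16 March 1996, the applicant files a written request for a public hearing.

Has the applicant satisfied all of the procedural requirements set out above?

Step 1 — counting 20 days from 19 June 1995 (when the application is submitted) gives a deadline of 9 July 1995; completed 21 June 1995, before the deadline.
Step 2 — 20 and 62 days from 21 June 1995 (when the application fee is paid) are 11 July 1995 and 22 August 1995 respectively; done 19 August 1995 — within the window.
Step 3 — 15 and 25 days from 19 August 1995 (when on-site notice is posted) are 3 September 1995 and 13 September 1995 respectively; 6 September 1995 falls inside that range.
Step 4 — 22 and 64 days from 8 October 1995 (end of the 32-day response period, which began when notice is mailed to adjoining owners on 6 September 1995) are 30 October 1995 and 11 December 1995 respectively; done 9 December 1995, which is between those dates.
Step 5 — 14 and 34 days from 9 December 1995 (when the environmental checklist is filed) are 23 December 1995 and 12 January 1996 respectively; done 25 December 1995, which is between those dates.
Step 6 — counting 90 days from 25 December 1995 (when newspaper notice is published) gives a deadline of 24 March 1996; completed 7 February 1996, before the deadline.
Step 7 — must wait 20 days from 14 February 1996 (end of the 7-day waiting period, which began when the traffic study is submitted on 7 February 1996), so not before 5 March 1996; 16 March 1996 is on or after that date.

Yes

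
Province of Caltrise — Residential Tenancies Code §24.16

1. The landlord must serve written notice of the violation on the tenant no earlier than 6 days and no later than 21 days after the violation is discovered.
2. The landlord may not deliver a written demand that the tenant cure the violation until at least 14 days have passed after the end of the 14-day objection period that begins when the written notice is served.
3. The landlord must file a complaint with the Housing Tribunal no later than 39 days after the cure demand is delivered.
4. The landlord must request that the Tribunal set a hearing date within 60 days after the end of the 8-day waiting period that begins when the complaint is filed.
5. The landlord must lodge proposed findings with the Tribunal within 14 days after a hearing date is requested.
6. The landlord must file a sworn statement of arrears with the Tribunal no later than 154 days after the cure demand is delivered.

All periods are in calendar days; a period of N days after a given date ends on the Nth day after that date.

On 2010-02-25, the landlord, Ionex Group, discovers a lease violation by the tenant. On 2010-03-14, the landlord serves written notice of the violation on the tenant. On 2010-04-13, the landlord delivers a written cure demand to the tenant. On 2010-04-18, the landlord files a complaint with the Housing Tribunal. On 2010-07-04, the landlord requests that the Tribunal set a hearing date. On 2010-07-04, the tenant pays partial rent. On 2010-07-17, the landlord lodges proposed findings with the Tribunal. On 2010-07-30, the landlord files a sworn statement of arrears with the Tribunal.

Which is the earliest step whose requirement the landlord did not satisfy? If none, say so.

(1) the permitted window runs from 2010-02-25 + 6 = 2010-03-03 to 2010-02-25 + 21 = 2010-03-18; 2010-03-14 falls inside that range.
(2) permitted from 2010-03-28 + 14 days = 2010-04-11 onward; done 2010-04-13, after the minimum wait.
(3) due by 2010-04-13 + 39 days = 2010-05-22; done 2010-04-18 — timely.
(4) due by 2010-04-26 + 60 days = 2010-06-25; not done until 2010-07-04, 9 days after the deadline.
The procedure was therefore not followed at step 4.

Step 4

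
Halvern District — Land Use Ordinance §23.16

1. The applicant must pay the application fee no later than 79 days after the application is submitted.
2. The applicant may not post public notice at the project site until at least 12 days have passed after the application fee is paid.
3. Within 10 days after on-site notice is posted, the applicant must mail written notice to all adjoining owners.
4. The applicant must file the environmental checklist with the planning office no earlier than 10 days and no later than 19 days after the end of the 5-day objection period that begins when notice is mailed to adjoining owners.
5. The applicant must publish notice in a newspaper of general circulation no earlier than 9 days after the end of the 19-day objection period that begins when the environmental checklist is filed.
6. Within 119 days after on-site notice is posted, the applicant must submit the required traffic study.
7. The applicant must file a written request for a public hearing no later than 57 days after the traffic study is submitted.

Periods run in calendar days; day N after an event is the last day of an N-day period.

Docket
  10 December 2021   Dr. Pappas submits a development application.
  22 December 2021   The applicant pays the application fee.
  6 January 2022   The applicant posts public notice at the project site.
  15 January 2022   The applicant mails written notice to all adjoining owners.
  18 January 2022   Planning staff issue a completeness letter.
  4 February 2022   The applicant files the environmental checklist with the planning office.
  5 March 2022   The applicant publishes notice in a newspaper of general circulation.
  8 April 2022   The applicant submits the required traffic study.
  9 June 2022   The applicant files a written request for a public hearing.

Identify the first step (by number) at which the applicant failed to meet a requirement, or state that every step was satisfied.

Step 7

Step 1 — counting 79 days from 10 December 2021 (when the application is submitted) gives a deadline of 27 February 2022; 22 December 2021 is within that limit.
Step 2 — must wait 12 days from 22 December 2021 (when the application fee is paid), so not before 3 January 2022; done 6 January 2022, after the minimum wait.
Step 3 — counting 10 days from 6 January 2022 (when on-site notice is posted) gives a deadline of 16 January 2022; completed 15 January 2022, before the deadline.
Step 4 — 10 and 19 days from 20 January 2022 (end of the 5-day objection period, which began when notice is mailed to adjoining owners on 15 January 2022) are 30 January 2022 and 8 February 2022 respectively; done 4 February 2022, which is between those dates.
Step 5 — must wait 9 days from 23 February 2022 (end of the 19-day objection period, which began when the environmental checklist is filed on 4 February 2022), so not before 4 March 2022; done 5 March 2022 — permitted.
Step 6 — counting 119 days from 6 January 2022 (when on-site notice is posted) gives a deadline of 5 May 2022; completed 8 April 2022, before the deadline.
Step 7 — counting 57 days from 8 April 2022 (when the traffic study is submitted) gives a deadline of 4 June 2022; not done until 9 June 2022, 5 days after the deadline.
Later steps need not be reached.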